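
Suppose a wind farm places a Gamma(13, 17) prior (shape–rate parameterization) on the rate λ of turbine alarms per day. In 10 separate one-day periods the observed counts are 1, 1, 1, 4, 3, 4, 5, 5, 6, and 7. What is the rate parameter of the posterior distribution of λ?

Total count: 1 + 1 + 1 + 4 + 3 + 4 + 5 + 5 + 6 + 7 = 37.
Total exposure: 10 days.
By Gamma–Poisson conjugacy, the posterior is Gamma(α + Σx, β + Σt) = Gamma(13 + 37, 17 + 10) = Gamma(50, 27).

27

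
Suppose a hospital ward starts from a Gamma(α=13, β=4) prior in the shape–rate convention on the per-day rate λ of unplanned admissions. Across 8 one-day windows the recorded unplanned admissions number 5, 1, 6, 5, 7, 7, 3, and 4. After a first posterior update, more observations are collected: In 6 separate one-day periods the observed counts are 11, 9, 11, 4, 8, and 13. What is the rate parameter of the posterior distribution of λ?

Total count: 5 + 1 + 6 + 5 + 7 + 7 + 3 + 4 = 38.
Total exposure: 8 days.
After the first batch: Gamma(13 + 38, 4 + 8) = Gamma(51, 12).
Total count: 11 + 9 + 11 + 4 + 8 + 13 = 56.
Total exposure: 6 days.
After the second batch: Gamma(51 + 56, 12 + 6) = Gamma(107, 18).

18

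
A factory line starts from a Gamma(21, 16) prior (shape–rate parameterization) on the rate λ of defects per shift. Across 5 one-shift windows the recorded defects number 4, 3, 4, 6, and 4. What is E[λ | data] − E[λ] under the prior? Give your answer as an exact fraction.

11/16

Total count: 4 + 3 + 4 + 6 + 4 = 21.
Total exposure: 5 shifts.
The Gamma prior is conjugate for the Poisson rate, so λ | data ~ Gamma(21+21, 16+5) = Gamma(42, 21).
Posterior mean = 42/21 = 2; prior mean = 21/16 = 21/16. Difference = 2 − 21/16 = 11/16.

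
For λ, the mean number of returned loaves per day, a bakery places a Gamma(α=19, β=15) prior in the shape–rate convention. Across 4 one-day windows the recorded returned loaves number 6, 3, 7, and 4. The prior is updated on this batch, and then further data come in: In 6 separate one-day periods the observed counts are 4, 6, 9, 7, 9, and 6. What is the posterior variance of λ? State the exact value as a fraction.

16/125

Total count: 6 + 3 + 7 + 4 = 20.
Total exposure: 4 days.
After the first batch: Gamma(19 + 20, 15 + 4) = Gamma(39, 19).
Total count: 4 + 6 + 9 + 7 + 9 + 6 = 41.
Total exposure: 6 days.
After the second batch: Gamma(39 + 41, 19 + 6) = Gamma(80, 25).
Posterior variance = α'/β'² = 80/625 = 16/125.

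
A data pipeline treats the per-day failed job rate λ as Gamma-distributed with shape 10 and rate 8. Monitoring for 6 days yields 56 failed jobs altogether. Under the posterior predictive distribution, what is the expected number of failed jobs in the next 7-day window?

33

Total count 56 over total exposure 6 days.
The Gamma prior is conjugate for the Poisson rate, so λ | data ~ Gamma(10+56, 8+6) = Gamma(66, 14).
Predictive mean over a 7-day window = T·E[λ|data] = 7·66/14 = 33.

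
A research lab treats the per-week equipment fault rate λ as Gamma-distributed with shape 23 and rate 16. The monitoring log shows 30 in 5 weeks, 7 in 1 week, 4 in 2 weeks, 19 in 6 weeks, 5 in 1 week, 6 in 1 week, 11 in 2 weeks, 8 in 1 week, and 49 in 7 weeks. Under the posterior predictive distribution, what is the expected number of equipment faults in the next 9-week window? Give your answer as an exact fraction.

243/7

Total count: 30 + 7 + 4 + 19 + 5 + 6 + 11 + 8 + 49 = 139.
Total exposure: 5 + 1 + 2 + 6 + 1 + 1 + 2 + 1 + 7 = 26 weeks.
Conjugate update: add total count to the shape and total exposure to the rate, giving Gamma(162, 42).
Predictive mean over a 9-week window = T·E[λ|data] = 9·162/42 = 243/7.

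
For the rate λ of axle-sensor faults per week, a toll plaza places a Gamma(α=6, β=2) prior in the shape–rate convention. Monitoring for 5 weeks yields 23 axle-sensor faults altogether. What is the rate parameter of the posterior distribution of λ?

Total count 23 over total exposure 5 weeks.
By Gamma–Poisson conjugacy, the posterior is Gamma(α + Σx, β + Σt) = Gamma(6 + 23, 2 + 5) = Gamma(29, 7).

7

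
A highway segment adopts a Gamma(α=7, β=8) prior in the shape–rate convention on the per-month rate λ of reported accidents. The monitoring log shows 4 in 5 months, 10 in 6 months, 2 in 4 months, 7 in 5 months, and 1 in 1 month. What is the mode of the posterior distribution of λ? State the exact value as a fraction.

30/29

Total count: 4 + 10 + 2 + 7 + 1 = 24.
Total exposure: 5 + 6 + 4 + 5 + 1 = 21 months.
By Gamma–Poisson conjugacy, the posterior is Gamma(α + Σx, β + Σt) = Gamma(7 + 24, 8 + 21) = Gamma(31, 29).
Posterior mode = (α'−1)/β' = 30/29.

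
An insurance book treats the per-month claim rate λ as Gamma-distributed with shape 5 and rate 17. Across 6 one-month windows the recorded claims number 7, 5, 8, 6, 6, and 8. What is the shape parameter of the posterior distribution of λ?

Total count: 7 + 5 + 8 + 6 + 6 + 8 = 40.
Total exposure: 6 months.
Posterior: α' = 5 + 40 = 45, β' = 17 + 6 = 23.

45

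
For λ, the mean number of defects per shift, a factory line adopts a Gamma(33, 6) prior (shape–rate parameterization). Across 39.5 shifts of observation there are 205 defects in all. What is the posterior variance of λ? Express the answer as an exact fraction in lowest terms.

136/1183

Total count 205 over total exposure 39.5 shifts.
The Gamma prior is conjugate for the Poisson rate, so λ | data ~ Gamma(33+205, 6+39.5) = Gamma(238, 91/2).
Posterior variance = α'/β'² = 238/(8281/4) = 136/1183.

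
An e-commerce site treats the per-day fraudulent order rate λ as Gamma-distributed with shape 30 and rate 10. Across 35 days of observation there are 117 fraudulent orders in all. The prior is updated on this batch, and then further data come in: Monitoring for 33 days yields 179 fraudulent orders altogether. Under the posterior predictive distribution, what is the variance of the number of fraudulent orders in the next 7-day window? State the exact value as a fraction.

Total count 117 over total exposure 35 days.
After the first batch: Gamma(30 + 117, 10 + 35) = Gamma(147, 45).
Total count 179 over total exposure 33 days.
After the second batch: Gamma(147 + 179, 45 + 33) = Gamma(326, 78).
The posterior predictive for a window of length T is Negative Binomial with variance T·α'·(β'+T)/β'² = 7·326·85/6084 = 96985/3042.

96985/3042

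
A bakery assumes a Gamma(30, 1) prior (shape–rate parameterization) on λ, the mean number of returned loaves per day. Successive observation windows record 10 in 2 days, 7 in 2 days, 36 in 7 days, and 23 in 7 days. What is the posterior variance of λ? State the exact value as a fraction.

106/361

Total count: 10 + 7 + 36 + 23 = 76.
Total exposure: 2 + 2 + 7 + 7 = 18 days.
The Gamma prior is conjugate for the Poisson rate, so λ | data ~ Gamma(30+76, 1+18) = Gamma(106, 19).
Posterior variance = α'/β'² = 106/361.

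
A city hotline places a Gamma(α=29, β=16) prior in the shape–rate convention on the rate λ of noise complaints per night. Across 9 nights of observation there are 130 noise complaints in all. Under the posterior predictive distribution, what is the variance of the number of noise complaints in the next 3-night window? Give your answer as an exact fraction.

Total count 130 over total exposure 9 nights.
By Gamma–Poisson conjugacy, the posterior is Gamma(α + Σx, β + Σt) = Gamma(29 + 130, 16 + 9) = Gamma(159, 25).
The posterior predictive for a window of length T is Negative Binomial with variance T·α'·(β'+T)/β'² = 3·159·28/625 = 13356/625.

13356/625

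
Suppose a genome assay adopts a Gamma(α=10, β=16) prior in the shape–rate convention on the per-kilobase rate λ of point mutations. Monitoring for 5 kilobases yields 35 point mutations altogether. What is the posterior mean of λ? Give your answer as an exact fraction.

15/7

Total count 35 over total exposure 5 kilobases.
By Gamma–Poisson conjugacy, the posterior is Gamma(α + Σx, β + Σt) = Gamma(10 + 35, 16 + 5) = Gamma(45, 21).
Posterior mean = α'/β' = 45/21 = 15/7.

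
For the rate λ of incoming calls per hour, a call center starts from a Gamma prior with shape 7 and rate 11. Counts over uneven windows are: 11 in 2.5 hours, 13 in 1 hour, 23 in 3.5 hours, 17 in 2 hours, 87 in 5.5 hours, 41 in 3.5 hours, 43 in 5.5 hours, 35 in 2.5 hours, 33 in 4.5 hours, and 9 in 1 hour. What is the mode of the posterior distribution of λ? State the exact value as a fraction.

636/85

Total count: 11 + 13 + 23 + 17 + 87 + 41 + 43 + 35 + 33 + 9 = 312.
Total exposure: 2.5 + 1 + 3.5 + 2 + 5.5 + 3.5 + 5.5 + 2.5 + 4.5 + 1 = 31.5 hours.
Conjugate update: add total count to the shape and total exposure to the rate, giving Gamma(319, 85/2).
Posterior mode = (α'−1)/β' = 318/(85/2) = 636/85.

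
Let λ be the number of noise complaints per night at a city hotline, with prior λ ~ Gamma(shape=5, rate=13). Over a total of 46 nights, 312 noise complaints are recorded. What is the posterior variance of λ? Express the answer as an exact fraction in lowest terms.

Total count 312 over total exposure 46 nights.
Conjugate update: add total count to the shape and total exposure to the rate, giving Gamma(317, 59).
Posterior variance = α'/β'² = 317/3481.

317/3481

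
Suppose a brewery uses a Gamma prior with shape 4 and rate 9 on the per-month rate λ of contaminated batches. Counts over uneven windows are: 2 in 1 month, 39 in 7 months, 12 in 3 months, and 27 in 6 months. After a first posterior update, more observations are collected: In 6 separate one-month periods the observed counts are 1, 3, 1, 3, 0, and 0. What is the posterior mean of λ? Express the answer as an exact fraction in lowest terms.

Total count: 2 + 39 + 12 + 27 = 80.
Total exposure: 1 + 7 + 3 + 6 = 17 months.
After the first batch: Gamma(4 + 80, 9 + 17) = Gamma(84, 26).
Total count: 1 + 3 + 1 + 3 + 0 + 0 = 8.
Total exposure: 6 months.
After the second batch: Gamma(84 + 8, 26 + 6) = Gamma(92, 32).
Posterior mean = α'/β' = 92/32 = 23/8.

23/8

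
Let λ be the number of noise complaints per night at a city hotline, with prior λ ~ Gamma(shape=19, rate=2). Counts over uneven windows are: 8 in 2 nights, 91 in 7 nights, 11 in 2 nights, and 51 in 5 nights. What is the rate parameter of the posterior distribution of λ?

Total count: 8 + 91 + 11 + 51 = 161.
Total exposure: 2 + 7 + 2 + 5 = 16 nights.
Conjugate update: add total count to the shape and total exposure to the rate, giving Gamma(180, 18).

18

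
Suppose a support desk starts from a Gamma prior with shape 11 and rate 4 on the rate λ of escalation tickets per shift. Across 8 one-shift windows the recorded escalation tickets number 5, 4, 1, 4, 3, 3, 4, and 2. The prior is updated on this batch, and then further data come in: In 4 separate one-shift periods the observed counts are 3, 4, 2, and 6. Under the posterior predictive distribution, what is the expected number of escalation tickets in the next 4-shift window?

Total count: 5 + 4 + 1 + 4 + 3 + 3 + 4 + 2 = 26.
Total exposure: 8 shifts.
After the first batch: Gamma(11 + 26, 4 + 8) = Gamma(37, 12).
Total count: 3 + 4 + 2 + 6 = 15.
Total exposure: 4 shifts.
After the second batch: Gamma(37 + 15, 12 + 4) = Gamma(52, 16).
Predictive mean over a 4-shift window = T·E[λ|data] = 4·52/16 = 13.

13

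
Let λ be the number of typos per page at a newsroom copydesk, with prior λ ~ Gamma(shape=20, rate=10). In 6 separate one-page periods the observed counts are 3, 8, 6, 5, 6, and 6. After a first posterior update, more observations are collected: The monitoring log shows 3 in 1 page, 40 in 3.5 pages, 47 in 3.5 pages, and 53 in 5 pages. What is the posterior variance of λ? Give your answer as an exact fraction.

Total count: 3 + 8 + 6 + 5 + 6 + 6 = 34.
Total exposure: 6 pages.
After the first batch: Gamma(20 + 34, 10 + 6) = Gamma(54, 16).
Total count: 3 + 40 + 47 + 53 = 143.
Total exposure: 1 + 3.5 + 3.5 + 5 = 13 pages.
After the second batch: Gamma(54 + 143, 16 + 13) = Gamma(197, 29).
Posterior variance = α'/β'² = 197/841.

197/841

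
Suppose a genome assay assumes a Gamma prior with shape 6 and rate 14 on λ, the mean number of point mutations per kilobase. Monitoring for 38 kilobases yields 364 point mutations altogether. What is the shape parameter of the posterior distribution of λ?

Total count 364 over total exposure 38 kilobases.
Gamma(α, β) with Poisson data over total exposure Σt gives posterior Gamma(α+Σx, β+Σt) = Gamma(370, 52).

370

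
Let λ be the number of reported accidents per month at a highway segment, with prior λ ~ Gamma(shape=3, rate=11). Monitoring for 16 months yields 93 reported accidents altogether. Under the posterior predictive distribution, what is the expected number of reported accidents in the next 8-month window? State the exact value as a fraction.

256/9

Total count 93 over total exposure 16 months.
Gamma(α, β) with Poisson data over total exposure Σt gives posterior Gamma(α+Σx, β+Σt) = Gamma(96, 27).
Predictive mean over an 8-month window = T·E[λ|data] = 8·96/27 = 256/9.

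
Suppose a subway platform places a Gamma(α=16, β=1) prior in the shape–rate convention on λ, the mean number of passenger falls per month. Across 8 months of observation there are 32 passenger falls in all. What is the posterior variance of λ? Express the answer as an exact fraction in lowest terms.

Total count 32 over total exposure 8 months.
Gamma(α, β) with Poisson data over total exposure Σt gives posterior Gamma(α+Σx, β+Σt) = Gamma(48, 9).
Posterior variance = α'/β'² = 48/81 = 16/27.

16/27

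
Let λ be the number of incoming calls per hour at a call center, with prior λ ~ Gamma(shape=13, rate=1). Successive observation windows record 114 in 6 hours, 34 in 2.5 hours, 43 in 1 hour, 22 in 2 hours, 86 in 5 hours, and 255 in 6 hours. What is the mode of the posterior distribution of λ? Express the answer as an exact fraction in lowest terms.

1132/47

Total count: 114 + 34 + 43 + 22 + 86 + 255 = 554.
Total exposure: 6 + 2.5 + 1 + 2 + 5 + 6 = 22.5 hours.
By Gamma–Poisson conjugacy, the posterior is Gamma(α + Σx, β + Σt) = Gamma(13 + 554, 1 + 22.5) = Gamma(567, 47/2).
Posterior mode = (α'−1)/β' = 566/(47/2) = 1132/47.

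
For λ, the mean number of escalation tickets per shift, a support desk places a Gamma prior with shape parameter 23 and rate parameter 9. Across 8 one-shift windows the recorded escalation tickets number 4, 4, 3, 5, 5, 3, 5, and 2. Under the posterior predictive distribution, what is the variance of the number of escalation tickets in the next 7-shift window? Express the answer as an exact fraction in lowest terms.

9072/289

Total count: 4 + 4 + 3 + 5 + 5 + 3 + 5 + 2 = 31.
Total exposure: 8 shifts.
By Gamma–Poisson conjugacy, the posterior is Gamma(α + Σx, β + Σt) = Gamma(23 + 31, 9 + 8) = Gamma(54, 17).
The posterior predictive for a window of length T is Negative Binomial with variance T·α'·(β'+T)/β'² = 7·54·24/289 = 9072/289.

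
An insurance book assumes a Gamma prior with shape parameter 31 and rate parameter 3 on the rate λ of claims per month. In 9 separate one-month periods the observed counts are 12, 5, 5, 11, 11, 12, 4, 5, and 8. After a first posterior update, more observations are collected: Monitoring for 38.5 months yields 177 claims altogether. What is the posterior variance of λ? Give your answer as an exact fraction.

1124/10201

Total count: 12 + 5 + 5 + 11 + 11 + 12 + 4 + 5 + 8 = 73.
Total exposure: 9 months.
After the first batch: Gamma(31 + 73, 3 + 9) = Gamma(104, 12).
Total count 177 over total exposure 38.5 months.
After the second batch: Gamma(104 + 177, 12 + 38.5) = Gamma(281, 101/2).
Posterior variance = α'/β'² = 281/(10201/4) = 1124/10201.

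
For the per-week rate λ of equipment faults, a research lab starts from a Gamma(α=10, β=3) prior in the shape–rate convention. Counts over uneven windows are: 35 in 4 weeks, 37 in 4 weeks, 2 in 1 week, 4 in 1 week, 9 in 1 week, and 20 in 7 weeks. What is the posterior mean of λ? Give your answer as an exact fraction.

39/7

Total count: 35 + 37 + 2 + 4 + 9 + 20 = 107.
Total exposure: 4 + 4 + 1 + 1 + 1 + 7 = 18 weeks.
Gamma(α, β) with Poisson data over total exposure Σt gives posterior Gamma(α+Σx, β+Σt) = Gamma(117, 21).
Posterior mean = α'/β' = 117/21 = 39/7.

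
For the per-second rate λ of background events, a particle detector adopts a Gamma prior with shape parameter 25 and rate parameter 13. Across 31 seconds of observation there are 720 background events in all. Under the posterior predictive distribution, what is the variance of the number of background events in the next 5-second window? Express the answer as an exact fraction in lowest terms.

Total count 720 over total exposure 31 seconds.
Gamma(α, β) with Poisson data over total exposure Σt gives posterior Gamma(α+Σx, β+Σt) = Gamma(745, 44).
The posterior predictive for a window of length T is Negative Binomial with variance T·α'·(β'+T)/β'² = 5·745·49/1936 = 182525/1936.

182525/1936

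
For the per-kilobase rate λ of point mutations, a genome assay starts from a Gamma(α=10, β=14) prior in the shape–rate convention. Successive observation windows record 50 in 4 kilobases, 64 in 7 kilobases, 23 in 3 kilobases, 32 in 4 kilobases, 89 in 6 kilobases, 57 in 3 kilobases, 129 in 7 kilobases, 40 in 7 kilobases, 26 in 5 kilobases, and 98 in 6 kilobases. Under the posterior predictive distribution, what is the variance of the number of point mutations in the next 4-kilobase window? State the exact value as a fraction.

Total count: 50 + 64 + 23 + 32 + 89 + 57 + 129 + 40 + 26 + 98 = 608.
Total exposure: 4 + 7 + 3 + 4 + 6 + 3 + 7 + 7 + 5 + 6 = 52 kilobases.
Gamma(α, β) with Poisson data over total exposure Σt gives posterior Gamma(α+Σx, β+Σt) = Gamma(618, 66).
The posterior predictive for a window of length T is Negative Binomial with variance T·α'·(β'+T)/β'² = 4·618·70/4356 = 14420/363.

14420/363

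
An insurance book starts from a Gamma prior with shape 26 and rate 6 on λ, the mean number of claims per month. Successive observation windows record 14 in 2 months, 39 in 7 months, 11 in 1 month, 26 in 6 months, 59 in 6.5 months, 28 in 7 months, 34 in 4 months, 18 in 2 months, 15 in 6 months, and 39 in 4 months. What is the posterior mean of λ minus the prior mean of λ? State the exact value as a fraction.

5/3

Total count: 14 + 39 + 11 + 26 + 59 + 28 + 34 + 18 + 15 + 39 = 283.
Total exposure: 2 + 7 + 1 + 6 + 6.5 + 7 + 4 + 2 + 6 + 4 = 45.5 months.
Posterior: α' = 26 + 283 = 309, β' = 6 + 45.5 = 103/2.
Posterior mean = 309/(103/2) = 6; prior mean = 26/6 = 13/3. Difference = 6 − 13/3 = 5/3.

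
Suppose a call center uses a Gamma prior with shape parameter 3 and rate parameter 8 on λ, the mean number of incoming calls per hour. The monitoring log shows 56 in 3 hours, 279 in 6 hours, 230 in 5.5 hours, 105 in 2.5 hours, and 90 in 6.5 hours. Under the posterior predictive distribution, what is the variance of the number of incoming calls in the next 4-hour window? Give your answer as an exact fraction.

Total count: 56 + 279 + 230 + 105 + 90 = 760.
Total exposure: 3 + 6 + 5.5 + 2.5 + 6.5 = 23.5 hours.
Conjugate update: add total count to the shape and total exposure to the rate, giving Gamma(763, 63/2).
The posterior predictive for a window of length T is Negative Binomial with variance T·α'·(β'+T)/β'² = 4·763·(71/2)/(3969/4) = 61912/567.

61912/567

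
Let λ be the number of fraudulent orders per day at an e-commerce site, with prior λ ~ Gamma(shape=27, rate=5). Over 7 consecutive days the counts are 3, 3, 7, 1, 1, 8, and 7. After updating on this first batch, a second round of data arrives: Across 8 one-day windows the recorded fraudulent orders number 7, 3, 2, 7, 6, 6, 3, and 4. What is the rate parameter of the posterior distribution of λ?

Total count: 3 + 3 + 7 + 1 + 1 + 8 + 7 = 30.
Total exposure: 7 days.
After the first batch: Gamma(27 + 30, 5 + 7) = Gamma(57, 12).
Total count: 7 + 3 + 2 + 7 + 6 + 6 + 3 + 4 = 38.
Total exposure: 8 days.
After the second batch: Gamma(57 + 38, 12 + 8) = Gamma(95, 20).

20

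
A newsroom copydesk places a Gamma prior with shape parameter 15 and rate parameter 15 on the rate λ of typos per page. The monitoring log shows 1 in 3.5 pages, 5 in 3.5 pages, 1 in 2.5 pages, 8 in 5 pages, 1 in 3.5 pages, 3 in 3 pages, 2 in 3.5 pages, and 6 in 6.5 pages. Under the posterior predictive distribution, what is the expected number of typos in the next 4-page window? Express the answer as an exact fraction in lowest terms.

Total count: 1 + 5 + 1 + 8 + 1 + 3 + 2 + 6 = 27.
Total exposure: 3.5 + 3.5 + 2.5 + 5 + 3.5 + 3 + 3.5 + 6.5 = 31 pages.
Posterior: α' = 15 + 27 = 42, β' = 15 + 31 = 46.
Predictive mean over a 4-page window = T·E[λ|data] = 4·42/46 = 84/23.

84/23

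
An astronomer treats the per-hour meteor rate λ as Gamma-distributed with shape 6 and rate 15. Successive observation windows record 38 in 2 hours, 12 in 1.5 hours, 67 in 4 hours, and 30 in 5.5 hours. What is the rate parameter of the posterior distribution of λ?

Total count: 38 + 12 + 67 + 30 = 147.
Total exposure: 2 + 1.5 + 4 + 5.5 = 13 hours.
Gamma(α, β) with Poisson data over total exposure Σt gives posterior Gamma(α+Σx, β+Σt) = Gamma(153, 28).

28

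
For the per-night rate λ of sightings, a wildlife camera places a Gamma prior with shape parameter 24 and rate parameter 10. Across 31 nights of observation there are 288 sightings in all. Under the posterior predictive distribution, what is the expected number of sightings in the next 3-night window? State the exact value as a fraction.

Total count 288 over total exposure 31 nights.
By Gamma–Poisson conjugacy, the posterior is Gamma(α + Σx, β + Σt) = Gamma(24 + 288, 10 + 31) = Gamma(312, 41).
Predictive mean over a 3-night window = T·E[λ|data] = 3·312/41 = 936/41.

936/41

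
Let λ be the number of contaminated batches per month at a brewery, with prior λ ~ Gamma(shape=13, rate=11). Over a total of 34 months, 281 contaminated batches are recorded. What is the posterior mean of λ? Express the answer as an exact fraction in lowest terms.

98/15

Total count 281 over total exposure 34 months.
Conjugate update: add total count to the shape and total exposure to the rate, giving Gamma(294, 45).
Posterior mean = α'/β' = 294/45 = 98/15.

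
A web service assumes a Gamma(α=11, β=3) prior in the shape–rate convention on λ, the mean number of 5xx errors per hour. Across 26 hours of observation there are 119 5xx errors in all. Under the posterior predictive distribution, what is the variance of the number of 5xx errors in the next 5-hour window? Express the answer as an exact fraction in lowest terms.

22100/841

Total count 119 over total exposure 26 hours.
Conjugate update: add total count to the shape and total exposure to the rate, giving Gamma(130, 29).
The posterior predictive for a window of length T is Negative Binomial with variance T·α'·(β'+T)/β'² = 5·130·34/841 = 22100/841.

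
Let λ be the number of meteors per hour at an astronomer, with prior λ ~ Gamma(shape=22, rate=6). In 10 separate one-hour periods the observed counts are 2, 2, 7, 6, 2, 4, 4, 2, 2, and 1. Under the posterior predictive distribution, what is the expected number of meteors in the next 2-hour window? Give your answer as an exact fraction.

27/4

Total count: 2 + 2 + 7 + 6 + 2 + 4 + 4 + 2 + 2 + 1 = 32.
Total exposure: 10 hours.
Posterior: α' = 22 + 32 = 54, β' = 6 + 10 = 16.
Predictive mean over a 2-hour window = T·E[λ|data] = 2·54/16 = 27/4.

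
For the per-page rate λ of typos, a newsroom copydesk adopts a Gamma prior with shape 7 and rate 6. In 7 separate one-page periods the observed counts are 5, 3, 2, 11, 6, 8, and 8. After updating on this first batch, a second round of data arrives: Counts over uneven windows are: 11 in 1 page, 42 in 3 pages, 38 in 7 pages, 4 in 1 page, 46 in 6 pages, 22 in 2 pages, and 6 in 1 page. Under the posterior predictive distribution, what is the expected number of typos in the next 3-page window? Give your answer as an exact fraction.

657/34

Total count: 5 + 3 + 2 + 11 + 6 + 8 + 8 = 43.
Total exposure: 7 pages.
After the first batch: Gamma(7 + 43, 6 + 7) = Gamma(50, 13).
Total count: 11 + 42 + 38 + 4 + 46 + 22 + 6 = 169.
Total exposure: 1 + 3 + 7 + 1 + 6 + 2 + 1 = 21 pages.
After the second batch: Gamma(50 + 169, 13 + 21) = Gamma(219, 34).
Predictive mean over a 3-page window = T·E[λ|data] = 3·219/34 = 657/34.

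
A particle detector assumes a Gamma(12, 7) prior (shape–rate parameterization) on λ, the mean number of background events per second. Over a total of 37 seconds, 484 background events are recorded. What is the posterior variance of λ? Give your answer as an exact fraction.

31/121

Total count 484 over total exposure 37 seconds.
By Gamma–Poisson conjugacy, the posterior is Gamma(α + Σx, β + Σt) = Gamma(12 + 484, 7 + 37) = Gamma(496, 44).
Posterior variance = α'/β'² = 496/1936 = 31/121.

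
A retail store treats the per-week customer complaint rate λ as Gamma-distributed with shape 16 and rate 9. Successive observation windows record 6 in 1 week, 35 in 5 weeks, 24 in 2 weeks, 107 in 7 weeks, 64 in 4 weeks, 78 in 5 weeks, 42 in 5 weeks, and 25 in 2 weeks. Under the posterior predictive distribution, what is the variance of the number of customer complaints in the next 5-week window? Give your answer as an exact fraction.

Total count: 6 + 35 + 24 + 107 + 64 + 78 + 42 + 25 = 381.
Total exposure: 1 + 5 + 2 + 7 + 4 + 5 + 5 + 2 = 31 weeks.
Conjugate update: add total count to the shape and total exposure to the rate, giving Gamma(397, 40).
The posterior predictive for a window of length T is Negative Binomial with variance T·α'·(β'+T)/β'² = 5·397·45/1600 = 3573/64.

3573/64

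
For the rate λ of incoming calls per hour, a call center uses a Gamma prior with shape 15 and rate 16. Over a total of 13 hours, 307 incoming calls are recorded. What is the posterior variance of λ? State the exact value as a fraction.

322/841

Total count 307 over total exposure 13 hours.
The Gamma prior is conjugate for the Poisson rate, so λ | data ~ Gamma(15+307, 16+13) = Gamma(322, 29).
Posterior variance = α'/β'² = 322/841.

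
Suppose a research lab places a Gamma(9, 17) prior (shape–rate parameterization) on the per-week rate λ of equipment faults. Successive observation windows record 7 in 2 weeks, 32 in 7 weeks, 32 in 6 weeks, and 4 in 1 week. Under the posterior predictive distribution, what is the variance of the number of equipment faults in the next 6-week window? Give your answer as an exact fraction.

Total count: 7 + 32 + 32 + 4 = 75.
Total exposure: 2 + 7 + 6 + 1 = 16 weeks.
Posterior: α' = 9 + 75 = 84, β' = 17 + 16 = 33.
The posterior predictive for a window of length T is Negative Binomial with variance T·α'·(β'+T)/β'² = 6·84·39/1089 = 2184/121.

2184/121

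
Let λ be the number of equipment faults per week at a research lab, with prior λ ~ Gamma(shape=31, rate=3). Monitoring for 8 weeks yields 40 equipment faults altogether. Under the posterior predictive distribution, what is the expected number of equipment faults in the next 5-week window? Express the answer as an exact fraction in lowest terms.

Total count 40 over total exposure 8 weeks.
Gamma(α, β) with Poisson data over total exposure Σt gives posterior Gamma(α+Σx, β+Σt) = Gamma(71, 11).
Predictive mean over a 5-week window = T·E[λ|data] = 5·71/11 = 355/11.

355/11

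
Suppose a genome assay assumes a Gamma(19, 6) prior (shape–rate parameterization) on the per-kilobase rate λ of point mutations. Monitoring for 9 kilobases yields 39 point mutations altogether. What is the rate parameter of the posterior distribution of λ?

15

Total count 39 over total exposure 9 kilobases.
Gamma(α, β) with Poisson data over total exposure Σt gives posterior Gamma(α+Σx, β+Σt) = Gamma(58, 15).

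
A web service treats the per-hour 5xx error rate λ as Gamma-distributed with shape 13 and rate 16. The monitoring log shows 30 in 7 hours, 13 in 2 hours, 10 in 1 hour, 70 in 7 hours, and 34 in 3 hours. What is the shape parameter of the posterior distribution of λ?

170

Total count: 30 + 13 + 10 + 70 + 34 = 157.
Total exposure: 7 + 2 + 1 + 7 + 3 = 20 hours.
Gamma(α, β) with Poisson data over total exposure Σt gives posterior Gamma(α+Σx, β+Σt) = Gamma(170, 36).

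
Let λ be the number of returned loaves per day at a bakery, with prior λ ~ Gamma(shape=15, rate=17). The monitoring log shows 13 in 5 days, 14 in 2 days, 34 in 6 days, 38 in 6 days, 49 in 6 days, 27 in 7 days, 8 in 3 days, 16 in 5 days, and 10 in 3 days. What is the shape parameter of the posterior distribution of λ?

Total count: 13 + 14 + 34 + 38 + 49 + 27 + 8 + 16 + 10 = 209.
Total exposure: 5 + 2 + 6 + 6 + 6 + 7 + 3 + 5 + 3 = 43 days.
By Gamma–Poisson conjugacy, the posterior is Gamma(α + Σx, β + Σt) = Gamma(15 + 209, 17 + 43) = Gamma(224, 60).

224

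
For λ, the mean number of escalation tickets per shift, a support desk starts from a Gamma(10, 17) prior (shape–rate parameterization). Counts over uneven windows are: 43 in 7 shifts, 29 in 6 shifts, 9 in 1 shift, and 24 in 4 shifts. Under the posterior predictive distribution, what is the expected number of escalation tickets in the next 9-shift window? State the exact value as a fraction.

Total count: 43 + 29 + 9 + 24 = 105.
Total exposure: 7 + 6 + 1 + 4 = 18 shifts.
Posterior: α' = 10 + 105 = 115, β' = 17 + 18 = 35.
Predictive mean over a 9-shift window = T·E[λ|data] = 9·115/35 = 207/7.

207/7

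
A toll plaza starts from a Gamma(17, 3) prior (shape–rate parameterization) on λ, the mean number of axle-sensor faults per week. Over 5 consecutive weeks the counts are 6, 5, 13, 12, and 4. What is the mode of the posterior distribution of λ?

7

Total count: 6 + 5 + 13 + 12 + 4 = 40.
Total exposure: 5 weeks.
The Gamma prior is conjugate for the Poisson rate, so λ | data ~ Gamma(17+40, 3+5) = Gamma(57, 8).
Posterior mode = (α'−1)/β' = 56/8 = 7.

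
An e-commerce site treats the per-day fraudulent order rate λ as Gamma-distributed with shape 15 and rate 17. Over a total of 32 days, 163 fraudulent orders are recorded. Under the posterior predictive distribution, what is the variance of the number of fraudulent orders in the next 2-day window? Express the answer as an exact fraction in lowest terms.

Total count 163 over total exposure 32 days.
By Gamma–Poisson conjugacy, the posterior is Gamma(α + Σx, β + Σt) = Gamma(15 + 163, 17 + 32) = Gamma(178, 49).
The posterior predictive for a window of length T is Negative Binomial with variance T·α'·(β'+T)/β'² = 2·178·51/2401 = 18156/2401.

18156/2401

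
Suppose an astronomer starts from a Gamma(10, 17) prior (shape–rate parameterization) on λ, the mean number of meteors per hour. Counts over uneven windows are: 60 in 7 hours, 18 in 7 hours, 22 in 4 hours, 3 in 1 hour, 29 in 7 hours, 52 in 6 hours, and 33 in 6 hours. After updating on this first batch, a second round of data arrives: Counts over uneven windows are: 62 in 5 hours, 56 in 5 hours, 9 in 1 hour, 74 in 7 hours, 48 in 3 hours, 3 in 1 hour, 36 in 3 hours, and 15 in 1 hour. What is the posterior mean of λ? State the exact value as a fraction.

Total count: 60 + 18 + 22 + 3 + 29 + 52 + 33 = 217.
Total exposure: 7 + 7 + 4 + 1 + 7 + 6 + 6 = 38 hours.
After the first batch: Gamma(10 + 217, 17 + 38) = Gamma(227, 55).
Total count: 62 + 56 + 9 + 74 + 48 + 3 + 36 + 15 = 303.
Total exposure: 5 + 5 + 1 + 7 + 3 + 1 + 3 + 1 = 26 hours.
After the second batch: Gamma(227 + 303, 55 + 26) = Gamma(530, 81).
Posterior mean = α'/β' = 530/81.

530/81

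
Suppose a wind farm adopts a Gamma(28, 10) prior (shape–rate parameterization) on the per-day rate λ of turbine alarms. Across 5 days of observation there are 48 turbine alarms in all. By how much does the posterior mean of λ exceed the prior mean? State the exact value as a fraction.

Total count 48 over total exposure 5 days.
The Gamma prior is conjugate for the Poisson rate, so λ | data ~ Gamma(28+48, 10+5) = Gamma(76, 15).
Posterior mean = 76/15 = 76/15; prior mean = 28/10 = 14/5. Difference = 76/15 − 14/5 = 34/15.

34/15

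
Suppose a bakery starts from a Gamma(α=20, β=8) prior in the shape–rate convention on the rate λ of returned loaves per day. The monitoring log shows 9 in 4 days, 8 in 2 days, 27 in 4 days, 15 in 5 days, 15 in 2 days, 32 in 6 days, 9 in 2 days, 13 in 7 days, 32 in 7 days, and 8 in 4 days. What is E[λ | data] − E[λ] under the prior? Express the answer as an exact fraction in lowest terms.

Total count: 9 + 8 + 27 + 15 + 15 + 32 + 9 + 13 + 32 + 8 = 168.
Total exposure: 4 + 2 + 4 + 5 + 2 + 6 + 2 + 7 + 7 + 4 = 43 days.
Conjugate update: add total count to the shape and total exposure to the rate, giving Gamma(188, 51).
Posterior mean = 188/51 = 188/51; prior mean = 20/8 = 5/2. Difference = 188/51 − 5/2 = 121/102.

121/102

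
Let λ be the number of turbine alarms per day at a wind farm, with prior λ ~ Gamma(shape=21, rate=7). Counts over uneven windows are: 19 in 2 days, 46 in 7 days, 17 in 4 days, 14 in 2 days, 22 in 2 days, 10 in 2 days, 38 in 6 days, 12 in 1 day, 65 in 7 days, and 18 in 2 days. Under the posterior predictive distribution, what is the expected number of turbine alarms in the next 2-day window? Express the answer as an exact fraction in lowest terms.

94/7

Total count: 19 + 46 + 17 + 14 + 22 + 10 + 38 + 12 + 65 + 18 = 261.
Total exposure: 2 + 7 + 4 + 2 + 2 + 2 + 6 + 1 + 7 + 2 = 35 days.
Posterior: α' = 21 + 261 = 282, β' = 7 + 35 = 42.
Predictive mean over a 2-day window = T·E[λ|data] = 2·282/42 = 94/7.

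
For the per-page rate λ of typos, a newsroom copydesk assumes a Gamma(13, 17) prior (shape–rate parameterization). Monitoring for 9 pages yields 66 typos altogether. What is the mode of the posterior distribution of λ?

Total count 66 over total exposure 9 pages.
Gamma(α, β) with Poisson data over total exposure Σt gives posterior Gamma(α+Σx, β+Σt) = Gamma(79, 26).
Posterior mode = (α'−1)/β' = 78/26 = 3.

3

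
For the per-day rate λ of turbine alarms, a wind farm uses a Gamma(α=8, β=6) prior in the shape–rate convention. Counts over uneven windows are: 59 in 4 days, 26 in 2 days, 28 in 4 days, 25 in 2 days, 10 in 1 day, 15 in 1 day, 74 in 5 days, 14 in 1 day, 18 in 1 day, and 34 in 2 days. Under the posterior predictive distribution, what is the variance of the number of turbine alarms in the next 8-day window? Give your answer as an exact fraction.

Total count: 59 + 26 + 28 + 25 + 10 + 15 + 74 + 14 + 18 + 34 = 303.
Total exposure: 4 + 2 + 4 + 2 + 1 + 1 + 5 + 1 + 1 + 2 = 23 days.
Posterior: α' = 8 + 303 = 311, β' = 6 + 23 = 29.
The posterior predictive for a window of length T is Negative Binomial with variance T·α'·(β'+T)/β'² = 8·311·37/841 = 92056/841.

92056/841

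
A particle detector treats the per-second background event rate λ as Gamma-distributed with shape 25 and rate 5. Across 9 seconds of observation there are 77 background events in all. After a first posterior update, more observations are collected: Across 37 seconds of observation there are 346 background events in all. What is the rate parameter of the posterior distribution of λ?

51

Total count 77 over total exposure 9 seconds.
After the first batch: Gamma(25 + 77, 5 + 9) = Gamma(102, 14).
Total count 346 over total exposure 37 seconds.
After the second batch: Gamma(102 + 346, 14 + 37) = Gamma(448, 51).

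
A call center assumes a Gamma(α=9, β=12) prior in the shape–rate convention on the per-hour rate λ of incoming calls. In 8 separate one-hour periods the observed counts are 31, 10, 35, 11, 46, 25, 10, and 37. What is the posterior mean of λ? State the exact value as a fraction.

Total count: 31 + 10 + 35 + 11 + 46 + 25 + 10 + 37 = 205.
Total exposure: 8 hours.
Posterior: α' = 9 + 205 = 214, β' = 12 + 8 = 20.
Posterior mean = α'/β' = 214/20 = 107/10.

107/10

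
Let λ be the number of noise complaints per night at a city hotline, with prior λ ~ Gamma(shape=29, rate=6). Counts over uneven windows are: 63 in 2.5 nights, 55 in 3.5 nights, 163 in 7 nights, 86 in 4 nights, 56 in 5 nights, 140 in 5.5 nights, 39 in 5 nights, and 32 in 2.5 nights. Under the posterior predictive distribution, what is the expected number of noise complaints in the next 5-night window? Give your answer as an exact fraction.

3315/41

Total count: 63 + 55 + 163 + 86 + 56 + 140 + 39 + 32 = 634.
Total exposure: 2.5 + 3.5 + 7 + 4 + 5 + 5.5 + 5 + 2.5 = 35 nights.
The Gamma prior is conjugate for the Poisson rate, so λ | data ~ Gamma(29+634, 6+35) = Gamma(663, 41).
Predictive mean over a 5-night window = T·E[λ|data] = 5·663/41 = 3315/41.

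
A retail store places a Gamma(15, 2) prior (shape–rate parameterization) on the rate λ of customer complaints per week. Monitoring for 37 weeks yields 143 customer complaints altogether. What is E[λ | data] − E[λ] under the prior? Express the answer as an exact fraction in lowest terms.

Total count 143 over total exposure 37 weeks.
Posterior: α' = 15 + 143 = 158, β' = 2 + 37 = 39.
Posterior mean = 158/39 = 158/39; prior mean = 15/2 = 15/2. Difference = 158/39 − 15/2 = -269/78.

-269/78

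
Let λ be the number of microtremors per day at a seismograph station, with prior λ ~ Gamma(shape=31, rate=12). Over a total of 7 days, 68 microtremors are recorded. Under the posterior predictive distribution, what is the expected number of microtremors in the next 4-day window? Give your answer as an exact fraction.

Total count 68 over total exposure 7 days.
The Gamma prior is conjugate for the Poisson rate, so λ | data ~ Gamma(31+68, 12+7) = Gamma(99, 19).
Predictive mean over a 4-day window = T·E[λ|data] = 4·99/19 = 396/19.

396/19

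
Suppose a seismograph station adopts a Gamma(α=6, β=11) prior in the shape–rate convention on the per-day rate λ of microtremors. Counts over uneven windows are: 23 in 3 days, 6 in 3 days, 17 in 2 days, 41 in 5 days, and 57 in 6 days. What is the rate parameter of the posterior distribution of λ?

30

Total count: 23 + 6 + 17 + 41 + 57 = 144.
Total exposure: 3 + 3 + 2 + 5 + 6 = 19 days.
Posterior: α' = 6 + 144 = 150, β' = 11 + 19 = 30.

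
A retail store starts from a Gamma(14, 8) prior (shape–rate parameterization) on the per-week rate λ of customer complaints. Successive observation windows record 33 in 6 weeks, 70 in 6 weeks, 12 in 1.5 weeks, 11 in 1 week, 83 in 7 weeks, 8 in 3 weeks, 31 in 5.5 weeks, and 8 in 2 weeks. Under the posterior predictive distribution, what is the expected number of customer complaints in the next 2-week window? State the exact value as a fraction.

27/2

Total count: 33 + 70 + 12 + 11 + 83 + 8 + 31 + 8 = 256.
Total exposure: 6 + 6 + 1.5 + 1 + 7 + 3 + 5.5 + 2 = 32 weeks.
Gamma(α, β) with Poisson data over total exposure Σt gives posterior Gamma(α+Σx, β+Σt) = Gamma(270, 40).
Predictive mean over a 2-week window = T·E[λ|data] = 2·270/40 = 27/2.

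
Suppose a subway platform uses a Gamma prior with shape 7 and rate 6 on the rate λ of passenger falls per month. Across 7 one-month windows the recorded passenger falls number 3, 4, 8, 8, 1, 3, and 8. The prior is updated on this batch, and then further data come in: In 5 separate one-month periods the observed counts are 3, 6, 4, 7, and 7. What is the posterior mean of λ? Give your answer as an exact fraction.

23/6

Total count: 3 + 4 + 8 + 8 + 1 + 3 + 8 = 35.
Total exposure: 7 months.
After the first batch: Gamma(7 + 35, 6 + 7) = Gamma(42, 13).
Total count: 3 + 6 + 4 + 7 + 7 = 27.
Total exposure: 5 months.
After the second batch: Gamma(42 + 27, 13 + 5) = Gamma(69, 18).
Posterior mean = α'/β' = 69/18 = 23/6.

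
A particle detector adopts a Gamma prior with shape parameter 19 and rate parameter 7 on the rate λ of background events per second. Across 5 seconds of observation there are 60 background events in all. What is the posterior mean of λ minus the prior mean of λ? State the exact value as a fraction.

325/84

Total count 60 over total exposure 5 seconds.
Gamma(α, β) with Poisson data over total exposure Σt gives posterior Gamma(α+Σx, β+Σt) = Gamma(79, 12).
Posterior mean = 79/12 = 79/12; prior mean = 19/7 = 19/7. Difference = 79/12 − 19/7 = 325/84.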